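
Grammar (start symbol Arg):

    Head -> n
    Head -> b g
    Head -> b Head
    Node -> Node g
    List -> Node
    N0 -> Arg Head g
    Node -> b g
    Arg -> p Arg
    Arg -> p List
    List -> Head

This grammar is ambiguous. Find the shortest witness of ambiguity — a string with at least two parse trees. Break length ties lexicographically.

length 2: no string has ≥2 trees
length 3: p b g has 2 parse trees

Two derivations of p b g:
  Arg ⇒ p List ⇒ p Node ⇒ p b g
  Arg ⇒ p List ⇒ p Head ⇒ p b g

p b g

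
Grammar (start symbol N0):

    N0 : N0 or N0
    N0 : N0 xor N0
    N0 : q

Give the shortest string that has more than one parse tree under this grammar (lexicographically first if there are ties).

q or q or q

length 1: no string has ≥2 trees
length 3: no string has ≥2 trees
length 5: q or q or q has 2 parse trees

Two derivations of q or q or q:
  N0 ⇒ N0 or N0 ⇒ N0 or N0 or N0 ⇒ q or N0 or N0 ⇒ q or q or N0 ⇒ q or q or q
  N0 ⇒ N0 or N0 ⇒ q or N0 ⇒ q or N0 or N0 ⇒ q or q or N0 ⇒ q or q or q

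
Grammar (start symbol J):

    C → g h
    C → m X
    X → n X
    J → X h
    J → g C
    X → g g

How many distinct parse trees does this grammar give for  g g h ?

Parse trees for g g h:
  [J [X g g] h]
  [J g [C g h]]

2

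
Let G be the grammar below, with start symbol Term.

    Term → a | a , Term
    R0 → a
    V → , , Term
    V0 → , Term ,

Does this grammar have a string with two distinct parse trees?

Unambiguous

(R0, V, V0 are unreachable from Term, so their rules don't affect L(Term).) The reachable grammar is A → atom sep A | atom. Each atom is followed by either the separator (recurse) or end-of-string (stop) — no choice point.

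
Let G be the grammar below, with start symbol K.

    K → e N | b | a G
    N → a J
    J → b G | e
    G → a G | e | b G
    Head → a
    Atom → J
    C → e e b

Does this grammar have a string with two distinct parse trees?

Unambiguous

Only K, N, J, G are reachable from K; ignoring the rest: The reachable rules are right-linear with at most one rule per (nonterminal, next-terminal) pair. Each input token forces the next rule, so parsing is deterministic.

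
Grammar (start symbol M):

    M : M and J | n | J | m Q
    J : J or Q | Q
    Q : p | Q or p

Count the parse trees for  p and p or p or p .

4

Parse trees for p and p or p or p:
  [M [M [J [Q p]]] and [J [J [Q p]] or [Q [Q p] or p]]]
  [M [M [J [Q p]]] and [J [J [J [Q p]] or [Q p]] or [Q p]]]
  [M [M [J [Q p]]] and [J [J [Q [Q p] or p]] or [Q p]]]
  [M [M [J [Q p]]] and [J [Q [Q [Q p] or p] or p]]]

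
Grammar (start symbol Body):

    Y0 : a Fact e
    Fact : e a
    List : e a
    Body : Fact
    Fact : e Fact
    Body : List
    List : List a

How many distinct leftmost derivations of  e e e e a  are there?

1

Parse trees for e e e e a:
  [Body [Fact e [Fact e [Fact e [Fact e a]]]]]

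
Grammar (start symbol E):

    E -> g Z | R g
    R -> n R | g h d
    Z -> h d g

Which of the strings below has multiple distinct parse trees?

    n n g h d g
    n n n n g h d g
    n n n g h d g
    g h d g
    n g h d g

n n g h d g: 1 tree
n n n n g h d g: 1 tree
n n n g h d g: 1 tree
g h d g: 2 trees
n g h d g: 1 tree

g h d g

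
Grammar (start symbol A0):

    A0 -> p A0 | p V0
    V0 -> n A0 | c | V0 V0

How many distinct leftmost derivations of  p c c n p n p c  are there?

2

Parse trees for p c c n p n p c:
  [A0 p [V0 [V0 c] [V0 [V0 c] [V0 n [A0 p [V0 n [A0 p [V0 c]]]]]]]]
  [A0 p [V0 [V0 [V0 c] [V0 c]] [V0 n [A0 p [V0 n [A0 p [V0 c]]]]]]]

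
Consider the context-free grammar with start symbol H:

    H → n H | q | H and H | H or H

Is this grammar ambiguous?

Ambiguous

Witness: n q and q

Derivation 1: H ⇒ n H ⇒ n H and H ⇒ n q and H ⇒ n q and q
Derivation 2: H ⇒ H and H ⇒ n H and H ⇒ n q and H ⇒ n q and q

Two distinct leftmost derivations for the same string.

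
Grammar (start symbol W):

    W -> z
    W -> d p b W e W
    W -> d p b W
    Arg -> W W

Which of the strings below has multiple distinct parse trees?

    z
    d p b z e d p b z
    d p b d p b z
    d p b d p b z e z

d p b d p b z e z

z: 1 tree
d p b z e d p b z: 1 tree
d p b d p b z: 1 tree
d p b d p b z e z: 2 trees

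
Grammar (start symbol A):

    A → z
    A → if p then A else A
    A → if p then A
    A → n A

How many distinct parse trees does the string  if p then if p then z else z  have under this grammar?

Parse trees for if p then if p then z else z:
  [A if p then [A if p then [A z]] else [A z]]
  [A if p then [A if p then [A z] else [A z]]]

2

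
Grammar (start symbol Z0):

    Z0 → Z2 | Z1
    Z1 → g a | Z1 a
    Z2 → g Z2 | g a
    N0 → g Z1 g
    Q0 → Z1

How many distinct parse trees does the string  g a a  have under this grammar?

1

Parse trees for g a a:
  [Z0 [Z1 [Z1 g a] a]]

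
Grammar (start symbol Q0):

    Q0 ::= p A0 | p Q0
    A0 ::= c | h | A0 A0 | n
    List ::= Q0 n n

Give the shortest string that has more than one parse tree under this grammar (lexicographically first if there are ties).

p c c c

length 2: no string has ≥2 trees
length 3: no string has ≥2 trees
length 4: p c c c has 2 parse trees

Two derivations of p c c c:
  Q0 ⇒ p A0 ⇒ p A0 A0 ⇒ p c A0 ⇒ p c A0 A0 ⇒ p c c A0 ⇒ p c c c
  Q0 ⇒ p A0 ⇒ p A0 A0 ⇒ p A0 A0 A0 ⇒ p c A0 A0 ⇒ p c c A0 ⇒ p c c c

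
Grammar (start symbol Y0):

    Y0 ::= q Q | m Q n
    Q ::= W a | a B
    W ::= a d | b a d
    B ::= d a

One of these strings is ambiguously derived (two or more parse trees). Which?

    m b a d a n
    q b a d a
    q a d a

q a d a

m b a d a n: 1 tree
q b a d a: 1 tree
q a d a: 2 trees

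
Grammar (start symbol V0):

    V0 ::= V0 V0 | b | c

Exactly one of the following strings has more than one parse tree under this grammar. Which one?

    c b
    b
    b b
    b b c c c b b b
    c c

b b c c c b b b

c b: 1 tree
b: 1 tree
b b: 1 tree
b b c c c b b b: 429 trees
c c: 1 tree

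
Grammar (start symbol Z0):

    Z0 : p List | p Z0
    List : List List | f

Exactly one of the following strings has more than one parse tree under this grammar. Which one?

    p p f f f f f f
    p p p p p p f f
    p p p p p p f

p p f f f f f f

p p f f f f f f: 42 trees
p p p p p p f f: 1 tree
p p p p p p f: 1 tree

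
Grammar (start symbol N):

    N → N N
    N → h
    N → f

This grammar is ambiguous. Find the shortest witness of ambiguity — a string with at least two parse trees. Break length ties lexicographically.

length 1: no string has ≥2 trees
length 2: no string has ≥2 trees
length 3: f f f has 2 parse trees

Two derivations of f f f:
  N ⇒ N N ⇒ N N N ⇒ f N N ⇒ f f N ⇒ f f f
  N ⇒ N N ⇒ f N ⇒ f N N ⇒ f f N ⇒ f f f

f f f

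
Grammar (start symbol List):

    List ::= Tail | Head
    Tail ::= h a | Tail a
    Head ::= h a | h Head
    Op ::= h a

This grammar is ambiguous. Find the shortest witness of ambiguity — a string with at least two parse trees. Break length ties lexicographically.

h a

length 2: h a has 2 parse trees

Two derivations of h a:
  List ⇒ Tail ⇒ h a
  List ⇒ Head ⇒ h a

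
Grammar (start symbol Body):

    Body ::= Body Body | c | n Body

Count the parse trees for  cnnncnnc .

Parse trees for cnnncnnc:
  [Body [Body c] [Body [Body n [Body n [Body n [Body c]]]] [Body n [Body n [Body c]]]]]
  [Body [Body c] [Body n [Body [Body n [Body n [Body c]]] [Body n [Body n [Body c]]]]]]
  [Body [Body c] [Body n [Body n [Body [Body n [Body c]] [Body n [Body n [Body c]]]]]]]
  [Body [Body c] [Body n [Body n [Body n [Body [Body c] [Body n [Body n [Body c]]]]]]]]
  [Body [Body [Body c] [Body n [Body n [Body n [Body c]]]]] [Body n [Body n [Body c]]]]

5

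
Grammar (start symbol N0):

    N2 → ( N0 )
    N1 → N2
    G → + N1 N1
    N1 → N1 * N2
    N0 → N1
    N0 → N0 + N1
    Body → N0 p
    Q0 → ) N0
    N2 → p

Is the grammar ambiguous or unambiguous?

Only N0, N1, N2 are reachable from N0; ignoring the rest: The grammar is stratified — N0 handles '+' (left-recursive), N1 handles '*', N2 atoms. Each operator has a fixed associativity and precedence level, so every string has one parse.

Unambiguous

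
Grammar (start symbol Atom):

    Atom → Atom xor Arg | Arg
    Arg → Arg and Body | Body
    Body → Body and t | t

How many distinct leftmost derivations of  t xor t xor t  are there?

1

Parse trees for t xor t xor t:
  [Atom [Atom [Atom [Arg [Body t]]] xor [Arg [Body t]]] xor [Arg [Body t]]]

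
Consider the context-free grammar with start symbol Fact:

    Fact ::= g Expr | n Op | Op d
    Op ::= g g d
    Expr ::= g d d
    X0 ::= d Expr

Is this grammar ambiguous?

Witness: g g d d

Derivation 1: Fact ⇒ g Expr ⇒ g g d d
Derivation 2: Fact ⇒ Op d ⇒ g g d d

Two distinct leftmost derivations for the same string.

Ambiguous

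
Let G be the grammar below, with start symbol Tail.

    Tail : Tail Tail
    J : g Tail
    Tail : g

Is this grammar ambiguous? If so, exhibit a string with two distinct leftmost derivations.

Witness: g g g

Derivation 1: Tail ⇒ Tail Tail ⇒ Tail Tail Tail ⇒ g Tail Tail ⇒ g g Tail ⇒ g g g
Derivation 2: Tail ⇒ Tail Tail ⇒ g Tail ⇒ g Tail Tail ⇒ g g Tail ⇒ g g g

Two distinct leftmost derivations for the same string.

Ambiguous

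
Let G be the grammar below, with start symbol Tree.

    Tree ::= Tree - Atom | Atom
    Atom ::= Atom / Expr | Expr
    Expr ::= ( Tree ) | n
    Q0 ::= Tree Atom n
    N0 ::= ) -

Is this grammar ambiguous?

(Q0, N0 are unreachable from Tree, so their rules don't affect L(Tree).) Tree → Tree - Atom | Atom  ;  Atom → Atom / Expr | Expr  — a left-associative chain with Expr at the bottom. Each string factors uniquely by precedence.

Unambiguous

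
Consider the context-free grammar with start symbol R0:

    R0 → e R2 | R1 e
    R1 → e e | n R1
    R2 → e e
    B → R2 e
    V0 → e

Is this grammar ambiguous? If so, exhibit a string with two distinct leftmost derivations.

Ambiguous

Witness: e e e

Derivation 1: R0 ⇒ e R2 ⇒ e e e
Derivation 2: R0 ⇒ R1 e ⇒ e e e

Two distinct leftmost derivations for the same string.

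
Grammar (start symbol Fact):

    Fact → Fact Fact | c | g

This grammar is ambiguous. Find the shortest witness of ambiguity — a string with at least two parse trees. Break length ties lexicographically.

c c c

length 1: no string has ≥2 trees
length 2: no string has ≥2 trees
length 3: c c c has 2 parse trees

Two derivations of c c c:
  Fact ⇒ Fact Fact ⇒ Fact Fact Fact ⇒ c Fact Fact ⇒ c c Fact ⇒ c c c
  Fact ⇒ Fact Fact ⇒ c Fact ⇒ c Fact Fact ⇒ c c Fact ⇒ c c c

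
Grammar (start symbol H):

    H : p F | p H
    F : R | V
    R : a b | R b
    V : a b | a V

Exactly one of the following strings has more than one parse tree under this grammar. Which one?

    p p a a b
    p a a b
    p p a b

p p a a b: 1 tree
p a a b: 1 tree
p p a b: 2 trees

p p a b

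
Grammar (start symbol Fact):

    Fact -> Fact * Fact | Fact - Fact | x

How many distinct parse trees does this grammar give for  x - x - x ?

Parse trees for x - x - x:
  [Fact [Fact x] - [Fact [Fact x] - [Fact x]]]
  [Fact [Fact [Fact x] - [Fact x]] - [Fact x]]

2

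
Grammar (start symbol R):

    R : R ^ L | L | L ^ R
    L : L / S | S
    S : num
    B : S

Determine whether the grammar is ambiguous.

Witness: num ^ num

Derivation 1: R ⇒ R ^ L ⇒ L ^ L ⇒ S ^ L ⇒ num ^ L ⇒ num ^ S ⇒ num ^ num
Derivation 2: R ⇒ L ^ R ⇒ S ^ R ⇒ num ^ R ⇒ num ^ L ⇒ num ^ S ⇒ num ^ num

Two distinct leftmost derivations for the same string.

Ambiguous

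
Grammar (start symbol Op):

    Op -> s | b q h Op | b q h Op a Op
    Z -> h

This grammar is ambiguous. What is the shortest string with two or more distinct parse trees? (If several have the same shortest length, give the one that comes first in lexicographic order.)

length 1: no string has ≥2 trees
length 4: no string has ≥2 trees
length 6: no string has ≥2 trees
length 7: no string has ≥2 trees
length 9: b q h b q h s a s has 2 parse trees

Two derivations of b q h b q h s a s:
  Op ⇒ b q h Op ⇒ b q h b q h Op a Op ⇒ b q h b q h s a Op ⇒ b q h b q h s a s
  Op ⇒ b q h Op a Op ⇒ b q h b q h Op a Op ⇒ b q h b q h s a Op ⇒ b q h b q h s a s

b q h b q h s a s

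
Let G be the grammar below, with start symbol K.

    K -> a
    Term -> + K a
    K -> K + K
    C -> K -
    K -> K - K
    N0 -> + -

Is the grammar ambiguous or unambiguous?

Witness: a + a + a

Derivation 1: K ⇒ K + K ⇒ a + K ⇒ a + K + K ⇒ a + a + K ⇒ a + a + a
Derivation 2: K ⇒ K + K ⇒ K + K + K ⇒ a + K + K ⇒ a + a + K ⇒ a + a + a

Two distinct leftmost derivations for the same string.

Ambiguous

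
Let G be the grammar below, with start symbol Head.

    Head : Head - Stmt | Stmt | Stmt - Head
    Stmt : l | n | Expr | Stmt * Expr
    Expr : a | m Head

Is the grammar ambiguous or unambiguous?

Ambiguous

Witness: a - a

Derivation 1: Head ⇒ Head - Stmt ⇒ Stmt - Stmt ⇒ Expr - Stmt ⇒ a - Stmt ⇒ a - Expr ⇒ a - a
Derivation 2: Head ⇒ Stmt - Head ⇒ Expr - Head ⇒ a - Head ⇒ a - Stmt ⇒ a - Expr ⇒ a - a

Two distinct leftmost derivations for the same string.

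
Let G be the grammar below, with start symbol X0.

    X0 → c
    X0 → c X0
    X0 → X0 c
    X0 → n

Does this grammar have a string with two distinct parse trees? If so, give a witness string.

Witness: c c

Derivation 1: X0 ⇒ c X0 ⇒ c c
Derivation 2: X0 ⇒ X0 c ⇒ c c

Two distinct leftmost derivations for the same string.

Ambiguous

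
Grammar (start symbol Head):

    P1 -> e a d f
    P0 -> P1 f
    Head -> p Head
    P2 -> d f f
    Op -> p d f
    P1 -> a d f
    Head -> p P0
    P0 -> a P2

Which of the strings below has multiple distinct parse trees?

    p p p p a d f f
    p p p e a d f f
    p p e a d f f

p p p p a d f f: 2 trees
p p p e a d f f: 1 tree
p p e a d f f: 1 tree

p p p p a d f f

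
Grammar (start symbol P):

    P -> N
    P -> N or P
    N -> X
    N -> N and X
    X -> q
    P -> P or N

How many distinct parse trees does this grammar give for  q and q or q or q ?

4

Parse trees for q and q or q or q:
  [P [N [N [X q]] and [X q]] or [P [N [X q]] or [P [N [X q]]]]]
  [P [N [N [X q]] and [X q]] or [P [P [N [X q]]] or [N [X q]]]]
  [P [P [N [N [X q]] and [X q]] or [P [N [X q]]]] or [N [X q]]]
  [P [P [P [N [N [X q]] and [X q]]] or [N [X q]]] or [N [X q]]]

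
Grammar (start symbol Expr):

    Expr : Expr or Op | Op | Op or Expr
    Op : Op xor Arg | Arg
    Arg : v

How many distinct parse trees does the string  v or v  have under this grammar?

Parse trees for v or v:
  [Expr [Expr [Op [Arg v]]] or [Op [Arg v]]]
  [Expr [Op [Arg v]] or [Expr [Op [Arg v]]]]

2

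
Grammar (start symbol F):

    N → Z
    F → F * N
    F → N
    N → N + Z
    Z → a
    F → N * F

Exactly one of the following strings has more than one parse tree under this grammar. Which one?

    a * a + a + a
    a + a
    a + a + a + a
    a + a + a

a * a + a + a

a * a + a + a: 2 trees
a + a: 1 tree
a + a + a + a: 1 tree
a + a + a: 1 tree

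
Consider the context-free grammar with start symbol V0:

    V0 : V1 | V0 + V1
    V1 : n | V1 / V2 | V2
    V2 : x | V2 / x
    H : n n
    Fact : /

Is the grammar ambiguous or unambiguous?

Witness: x / x

Derivation 1: V0 ⇒ V1 ⇒ V1 / V2 ⇒ V2 / V2 ⇒ x / V2 ⇒ x / x
Derivation 2: V0 ⇒ V1 ⇒ V2 ⇒ V2 / x ⇒ x / x

Two distinct leftmost derivations for the same string.

Ambiguous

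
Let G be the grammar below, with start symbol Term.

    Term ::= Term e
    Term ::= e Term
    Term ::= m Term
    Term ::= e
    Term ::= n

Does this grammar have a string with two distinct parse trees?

Witness: e e

Derivation 1: Term ⇒ Term e ⇒ e e
Derivation 2: Term ⇒ e Term ⇒ e e

Two distinct leftmost derivations for the same string.

Ambiguous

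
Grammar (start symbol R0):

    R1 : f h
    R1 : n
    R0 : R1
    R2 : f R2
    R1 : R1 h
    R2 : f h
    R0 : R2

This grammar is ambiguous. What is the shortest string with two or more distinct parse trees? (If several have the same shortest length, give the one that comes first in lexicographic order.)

f h

length 1: no string has ≥2 trees
length 2: f h has 2 parse trees

Two derivations of f h:
  R0 ⇒ R1 ⇒ f h
  R0 ⇒ R2 ⇒ f h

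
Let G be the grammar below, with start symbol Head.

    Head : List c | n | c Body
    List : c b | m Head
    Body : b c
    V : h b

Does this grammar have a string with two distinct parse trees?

Witness: c b c

Derivation 1: Head ⇒ List c ⇒ c b c
Derivation 2: Head ⇒ c Body ⇒ c b c

Two distinct leftmost derivations for the same string.

Ambiguous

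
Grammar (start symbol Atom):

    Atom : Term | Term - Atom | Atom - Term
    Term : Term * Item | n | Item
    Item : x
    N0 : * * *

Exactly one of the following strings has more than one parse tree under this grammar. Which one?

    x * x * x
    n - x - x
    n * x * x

x * x * x: 1 tree
n - x - x: 4 trees
n * x * x: 1 tree

n - x - x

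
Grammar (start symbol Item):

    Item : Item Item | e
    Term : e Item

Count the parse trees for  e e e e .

Parse trees for e e e e:
  [Item [Item e] [Item [Item e] [Item [Item e] [Item e]]]]
  [Item [Item e] [Item [Item [Item e] [Item e]] [Item e]]]
  [Item [Item [Item e] [Item e]] [Item [Item e] [Item e]]]
  [Item [Item [Item e] [Item [Item e] [Item e]]] [Item e]]
  [Item [Item [Item [Item e] [Item e]] [Item e]] [Item e]]

5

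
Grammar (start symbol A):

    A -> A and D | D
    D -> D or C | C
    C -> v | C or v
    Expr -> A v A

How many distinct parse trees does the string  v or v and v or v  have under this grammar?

Parse trees for v or v and v or v:
  [A [A [D [D [C v]] or [C v]]] and [D [D [C v]] or [C v]]]
  [A [A [D [D [C v]] or [C v]]] and [D [C [C v] or v]]]
  [A [A [D [C [C v] or v]]] and [D [D [C v]] or [C v]]]
  [A [A [D [C [C v] or v]]] and [D [C [C v] or v]]]

4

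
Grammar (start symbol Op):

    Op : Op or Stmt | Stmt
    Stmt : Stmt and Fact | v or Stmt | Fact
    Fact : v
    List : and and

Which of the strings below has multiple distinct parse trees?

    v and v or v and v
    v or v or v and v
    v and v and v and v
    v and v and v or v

v and v or v and v: 1 tree
v or v or v and v: 7 trees
v and v and v and v: 1 tree
v and v and v or v: 1 tree

v or v or v and v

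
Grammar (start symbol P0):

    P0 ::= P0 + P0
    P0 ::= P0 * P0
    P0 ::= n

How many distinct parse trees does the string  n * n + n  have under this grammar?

Parse trees for n * n + n:
  [P0 [P0 [P0 n] * [P0 n]] + [P0 n]]
  [P0 [P0 n] * [P0 [P0 n] + [P0 n]]]

2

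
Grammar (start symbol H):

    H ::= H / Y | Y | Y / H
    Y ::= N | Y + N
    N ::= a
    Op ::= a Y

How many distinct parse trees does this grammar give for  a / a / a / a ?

8

Parse trees for a / a / a / a:
  [H [H [H [H [Y [N a]]] / [Y [N a]]] / [Y [N a]]] / [Y [N a]]]
  [H [H [H [Y [N a]] / [H [Y [N a]]]] / [Y [N a]]] / [Y [N a]]]
  [H [H [Y [N a]] / [H [H [Y [N a]]] / [Y [N a]]]] / [Y [N a]]]
  [H [H [Y [N a]] / [H [Y [N a]] / [H [Y [N a]]]]] / [Y [N a]]]
  [H [Y [N a]] / [H [H [H [Y [N a]]] / [Y [N a]]] / [Y [N a]]]]
  [H [Y [N a]] / [H [H [Y [N a]] / [H [Y [N a]]]] / [Y [N a]]]]
  [H [Y [N a]] / [H [Y [N a]] / [H [H [Y [N a]]] / [Y [N a]]]]]
  [H [Y [N a]] / [H [Y [N a]] / [H [Y [N a]] / [H [Y [N a]]]]]]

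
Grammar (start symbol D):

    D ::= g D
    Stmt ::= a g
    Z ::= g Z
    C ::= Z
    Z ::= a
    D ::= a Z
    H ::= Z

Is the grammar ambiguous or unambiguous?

Unambiguous

Only D, Z are reachable from D; ignoring the rest: The reachable rules are right-linear with at most one rule per (nonterminal, next-terminal) pair. Each input token forces the next rule, so parsing is deterministic.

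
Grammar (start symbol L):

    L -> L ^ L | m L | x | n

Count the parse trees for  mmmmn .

Parse trees for mmmmn:
  [L m [L m [L m [L m [L n]]]]]

1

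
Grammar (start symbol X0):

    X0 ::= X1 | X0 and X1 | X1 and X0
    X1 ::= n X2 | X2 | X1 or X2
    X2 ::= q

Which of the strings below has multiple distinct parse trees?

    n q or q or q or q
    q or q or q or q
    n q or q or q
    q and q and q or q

n q or q or q or q: 1 tree
q or q or q or q: 1 tree
n q or q or q: 1 tree
q and q and q or q: 4 trees

q and q and q or q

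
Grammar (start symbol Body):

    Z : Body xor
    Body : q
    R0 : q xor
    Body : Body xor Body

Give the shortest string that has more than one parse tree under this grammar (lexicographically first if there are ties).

length 1: no string has ≥2 trees
length 3: no string has ≥2 trees
length 5: q xor q xor q has 2 parse trees

Two derivations of q xor q xor q:
  Body ⇒ Body xor Body ⇒ q xor Body ⇒ q xor Body xor Body ⇒ q xor q xor Body ⇒ q xor q xor q
  Body ⇒ Body xor Body ⇒ Body xor Body xor Body ⇒ q xor Body xor Body ⇒ q xor q xor Body ⇒ q xor q xor q

q xor q xor q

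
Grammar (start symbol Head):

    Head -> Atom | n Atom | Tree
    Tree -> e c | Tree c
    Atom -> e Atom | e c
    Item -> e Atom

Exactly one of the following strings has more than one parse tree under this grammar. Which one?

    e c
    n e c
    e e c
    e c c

e c

e c: 2 trees
n e c: 1 tree
e e c: 1 tree
e c c: 1 tree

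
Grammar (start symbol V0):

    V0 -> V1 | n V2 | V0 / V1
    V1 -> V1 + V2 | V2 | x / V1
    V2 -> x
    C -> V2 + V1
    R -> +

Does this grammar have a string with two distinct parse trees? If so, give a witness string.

Ambiguous

Witness: x / x

Derivation 1: V0 ⇒ V1 ⇒ x / V1 ⇒ x / V2 ⇒ x / x
Derivation 2: V0 ⇒ V0 / V1 ⇒ V1 / V1 ⇒ V2 / V1 ⇒ x / V1 ⇒ x / V2 ⇒ x / x

Two distinct leftmost derivations for the same string.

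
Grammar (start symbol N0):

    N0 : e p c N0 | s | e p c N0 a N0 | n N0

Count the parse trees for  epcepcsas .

Parse trees for epcepcsas:
  [N0 e p c [N0 e p c [N0 s] a [N0 s]]]
  [N0 e p c [N0 e p c [N0 s]] a [N0 s]]

2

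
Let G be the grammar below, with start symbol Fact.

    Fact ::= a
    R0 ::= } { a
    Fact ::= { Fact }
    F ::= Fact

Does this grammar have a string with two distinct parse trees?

Unambiguous

(F, R0 are unreachable from Fact, so their rules don't affect L(Fact).) Each string is a nest of matched brackets around a single atom. An opening bracket forces the recursive rule; an atom forces the base rule.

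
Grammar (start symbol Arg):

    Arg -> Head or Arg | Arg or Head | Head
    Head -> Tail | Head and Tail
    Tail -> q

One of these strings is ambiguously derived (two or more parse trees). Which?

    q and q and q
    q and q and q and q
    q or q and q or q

q and q and q: 1 tree
q and q and q and q: 1 tree
q or q and q or q: 4 trees

q or q and q or q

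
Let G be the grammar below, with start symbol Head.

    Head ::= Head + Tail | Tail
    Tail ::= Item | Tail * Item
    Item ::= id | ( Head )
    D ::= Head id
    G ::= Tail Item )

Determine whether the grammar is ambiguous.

(D, G are unreachable from Head, so their rules don't affect L(Head).) This is a standard precedence ladder (Head over Tail over Item), with each level left-recursive on its own operator ('+' at Head, '*' at Tail). That structure is LR(1), hence unambiguous.

Unambiguous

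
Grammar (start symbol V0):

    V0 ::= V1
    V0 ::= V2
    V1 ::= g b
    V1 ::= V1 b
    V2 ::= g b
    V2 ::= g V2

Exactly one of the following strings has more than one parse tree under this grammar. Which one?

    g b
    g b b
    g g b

g b: 2 trees
g b b: 1 tree
g g b: 1 tree

g b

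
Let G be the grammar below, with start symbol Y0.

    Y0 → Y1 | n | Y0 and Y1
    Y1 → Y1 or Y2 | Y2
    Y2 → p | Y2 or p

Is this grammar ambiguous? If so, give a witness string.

Witness: p or p

Derivation 1: Y0 ⇒ Y1 ⇒ Y1 or Y2 ⇒ Y2 or Y2 ⇒ p or Y2 ⇒ p or p
Derivation 2: Y0 ⇒ Y1 ⇒ Y2 ⇒ Y2 or p ⇒ p or p

Two distinct leftmost derivations for the same string.

Ambiguous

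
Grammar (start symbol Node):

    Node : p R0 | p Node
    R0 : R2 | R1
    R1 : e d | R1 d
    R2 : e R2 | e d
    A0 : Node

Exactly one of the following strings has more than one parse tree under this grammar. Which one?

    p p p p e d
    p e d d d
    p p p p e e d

p p p p e d: 2 trees
p e d d d: 1 tree
p p p p e e d: 1 tree

p p p p e d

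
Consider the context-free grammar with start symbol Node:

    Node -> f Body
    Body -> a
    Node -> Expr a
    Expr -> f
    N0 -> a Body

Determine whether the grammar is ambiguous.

Witness: f a

Derivation 1: Node ⇒ f Body ⇒ f a
Derivation 2: Node ⇒ Expr a ⇒ f a

Two distinct leftmost derivations for the same string.

Ambiguous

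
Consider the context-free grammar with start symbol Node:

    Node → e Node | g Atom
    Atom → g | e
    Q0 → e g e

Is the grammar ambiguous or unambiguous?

Only Node, Atom are reachable from Node; ignoring the rest: Restricted to the reachable nonterminals, every rule has the form A → t or A → t B, and no two rules for the same A share a first terminal. The grammar encodes a DFA — one run per string.

Unambiguous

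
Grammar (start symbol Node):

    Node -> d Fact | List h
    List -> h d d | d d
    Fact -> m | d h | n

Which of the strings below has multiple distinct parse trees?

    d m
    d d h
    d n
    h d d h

d m: 1 tree
d d h: 2 trees
d n: 1 tree
h d d h: 1 tree

d d h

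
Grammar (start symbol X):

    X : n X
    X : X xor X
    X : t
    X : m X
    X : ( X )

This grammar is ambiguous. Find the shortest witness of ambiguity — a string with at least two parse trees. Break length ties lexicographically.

m t xor t

length 1: no string has ≥2 trees
length 2: no string has ≥2 trees
length 3: no string has ≥2 trees
length 4: m t xor t has 2 parse trees

Two derivations of m t xor t:
  X ⇒ X xor X ⇒ m X xor X ⇒ m t xor X ⇒ m t xor t
  X ⇒ m X ⇒ m X xor X ⇒ m t xor X ⇒ m t xor t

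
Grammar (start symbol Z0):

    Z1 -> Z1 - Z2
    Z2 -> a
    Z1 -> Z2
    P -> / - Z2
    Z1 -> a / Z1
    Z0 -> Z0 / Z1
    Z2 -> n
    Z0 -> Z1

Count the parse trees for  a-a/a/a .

Parse trees for a-a/a/a:
  [Z0 [Z0 [Z1 [Z1 [Z2 a]] - [Z2 a]]] / [Z1 a / [Z1 [Z2 a]]]]
  [Z0 [Z0 [Z0 [Z1 [Z1 [Z2 a]] - [Z2 a]]] / [Z1 [Z2 a]]] / [Z1 [Z2 a]]]

2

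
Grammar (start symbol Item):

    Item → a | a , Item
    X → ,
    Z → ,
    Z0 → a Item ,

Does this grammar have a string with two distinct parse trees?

Unambiguous

(X, Z, Z0 are unreachable from Item, so their rules don't affect L(Item).) The reachable grammar is A → atom sep A | atom. Each atom is followed by either the separator (recurse) or end-of-string (stop) — no choice point.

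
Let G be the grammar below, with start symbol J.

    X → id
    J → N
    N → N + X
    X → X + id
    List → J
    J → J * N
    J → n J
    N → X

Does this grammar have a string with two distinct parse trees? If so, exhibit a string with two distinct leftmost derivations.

Witness: id + id

Derivation 1: J ⇒ N ⇒ N + X ⇒ X + X ⇒ id + X ⇒ id + id
Derivation 2: J ⇒ N ⇒ X ⇒ X + id ⇒ id + id

Two distinct leftmost derivations for the same string.

Ambiguous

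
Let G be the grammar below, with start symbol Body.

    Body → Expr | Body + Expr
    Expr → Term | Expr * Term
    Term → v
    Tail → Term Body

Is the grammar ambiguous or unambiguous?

Unambiguous

(Tail is unreachable from Body, so its rules don't affect L(Body).) Body → Body + Expr | Expr  ;  Expr → Expr * Term | Term  — a left-associative chain with Term at the bottom. Each string factors uniquely by precedence.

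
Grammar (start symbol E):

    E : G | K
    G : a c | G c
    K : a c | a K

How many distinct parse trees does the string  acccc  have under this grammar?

Parse trees for acccc:
  [E [G [G [G [G a c] c] c] c]]

1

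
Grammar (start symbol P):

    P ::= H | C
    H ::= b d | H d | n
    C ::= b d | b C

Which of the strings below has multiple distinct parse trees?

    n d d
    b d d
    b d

n d d: 1 tree
b d d: 1 tree
b d: 2 trees

b d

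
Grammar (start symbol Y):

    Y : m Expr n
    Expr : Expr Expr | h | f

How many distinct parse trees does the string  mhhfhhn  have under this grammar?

Parse trees for mhhfhhn (showing first 6 of 14):
  [Y m [Expr [Expr h] [Expr [Expr h] [Expr [Expr f] [Expr [Expr h] [Expr h]]]]] n]
  [Y m [Expr [Expr h] [Expr [Expr h] [Expr [Expr [Expr f] [Expr h]] [Expr h]]]] n]
  [Y m [Expr [Expr h] [Expr [Expr [Expr h] [Expr f]] [Expr [Expr h] [Expr h]]]] n]
  [Y m [Expr [Expr h] [Expr [Expr [Expr h] [Expr [Expr f] [Expr h]]] [Expr h]]] n]
  [Y m [Expr [Expr h] [Expr [Expr [Expr [Expr h] [Expr f]] [Expr h]] [Expr h]]] n]
  [Y m [Expr [Expr [Expr h] [Expr h]] [Expr [Expr f] [Expr [Expr h] [Expr h]]]] n]

14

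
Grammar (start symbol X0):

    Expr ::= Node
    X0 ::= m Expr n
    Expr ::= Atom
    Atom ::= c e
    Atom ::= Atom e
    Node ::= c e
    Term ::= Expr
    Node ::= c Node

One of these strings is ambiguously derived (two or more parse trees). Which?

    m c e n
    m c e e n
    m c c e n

m c e n: 2 trees
m c e e n: 1 tree
m c c e n: 1 tree

m c e n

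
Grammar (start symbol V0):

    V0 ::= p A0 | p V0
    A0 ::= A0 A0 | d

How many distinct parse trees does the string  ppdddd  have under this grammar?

5

Parse trees for ppdddd:
  [V0 p [V0 p [A0 [A0 d] [A0 [A0 d] [A0 [A0 d] [A0 d]]]]]]
  [V0 p [V0 p [A0 [A0 d] [A0 [A0 [A0 d] [A0 d]] [A0 d]]]]]
  [V0 p [V0 p [A0 [A0 [A0 d] [A0 d]] [A0 [A0 d] [A0 d]]]]]
  [V0 p [V0 p [A0 [A0 [A0 d] [A0 [A0 d] [A0 d]]] [A0 d]]]]
  [V0 p [V0 p [A0 [A0 [A0 [A0 d] [A0 d]] [A0 d]] [A0 d]]]]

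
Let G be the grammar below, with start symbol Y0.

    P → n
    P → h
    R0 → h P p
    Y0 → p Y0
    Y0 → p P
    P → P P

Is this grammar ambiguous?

Ambiguous

Witness: p h h h

Derivation 1: Y0 ⇒ p P ⇒ p P P ⇒ p h P ⇒ p h P P ⇒ p h h P ⇒ p h h h
Derivation 2: Y0 ⇒ p P ⇒ p P P ⇒ p P P P ⇒ p h P P ⇒ p h h P ⇒ p h h h

Two distinct leftmost derivations for the same string.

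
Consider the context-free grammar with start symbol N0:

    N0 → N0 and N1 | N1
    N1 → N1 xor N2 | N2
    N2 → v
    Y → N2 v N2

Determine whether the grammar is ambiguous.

Unambiguous

(Y is unreachable from N0, so its rules don't affect L(N0).) The grammar is stratified — N0 handles 'and' (left-recursive), N1 handles 'xor', N2 atoms. Each operator has a fixed associativity and precedence level, so every string has one parse.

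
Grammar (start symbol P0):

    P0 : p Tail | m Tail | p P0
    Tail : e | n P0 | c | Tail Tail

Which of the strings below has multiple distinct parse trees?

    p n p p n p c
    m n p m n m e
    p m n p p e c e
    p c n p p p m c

p m n p p e c e

p n p p n p c: 1 tree
m n p m n m e: 1 tree
p m n p p e c e: 5 trees
p c n p p p m c: 1 tree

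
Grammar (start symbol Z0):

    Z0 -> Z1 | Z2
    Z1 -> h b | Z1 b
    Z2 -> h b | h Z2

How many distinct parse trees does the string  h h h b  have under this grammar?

1

Parse trees for h h h b:
  [Z0 [Z2 h [Z2 h [Z2 h b]]]]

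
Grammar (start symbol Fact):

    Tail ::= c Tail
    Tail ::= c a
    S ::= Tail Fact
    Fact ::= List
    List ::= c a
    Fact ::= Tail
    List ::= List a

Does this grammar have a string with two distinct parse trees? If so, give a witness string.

Witness: c a

Derivation 1: Fact ⇒ List ⇒ c a
Derivation 2: Fact ⇒ Tail ⇒ c a

Two distinct leftmost derivations for the same string.

Ambiguous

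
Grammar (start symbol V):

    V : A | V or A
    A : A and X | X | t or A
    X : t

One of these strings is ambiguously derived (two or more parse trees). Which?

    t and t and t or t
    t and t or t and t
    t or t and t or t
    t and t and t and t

t or t and t or t

t and t and t or t: 1 tree
t and t or t and t: 1 tree
t or t and t or t: 3 trees
t and t and t and t: 1 tree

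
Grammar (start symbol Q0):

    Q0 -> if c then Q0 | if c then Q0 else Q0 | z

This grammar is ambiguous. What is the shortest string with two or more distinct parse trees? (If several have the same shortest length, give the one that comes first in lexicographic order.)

length 1: no string has ≥2 trees
length 4: no string has ≥2 trees
length 6: no string has ≥2 trees
length 7: no string has ≥2 trees
length 9: if c then if c then z else z has 2 parse trees

Two derivations of if c then if c then z else z:
  Q0 ⇒ if c then Q0 ⇒ if c then if c then Q0 else Q0 ⇒ if c then if c then z else Q0 ⇒ if c then if c then z else z
  Q0 ⇒ if c then Q0 else Q0 ⇒ if c then if c then Q0 else Q0 ⇒ if c then if c then z else Q0 ⇒ if c then if c then z else z

if c then if c then z else z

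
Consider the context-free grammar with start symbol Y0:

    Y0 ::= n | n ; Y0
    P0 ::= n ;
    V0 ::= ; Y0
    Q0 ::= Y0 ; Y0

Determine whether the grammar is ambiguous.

Unambiguous

(P0, V0, Q0 are unreachable from Y0, so their rules don't affect L(Y0).) Right-recursive list with a separator: after each atom, whether the separator follows determines the rule. One parse per string.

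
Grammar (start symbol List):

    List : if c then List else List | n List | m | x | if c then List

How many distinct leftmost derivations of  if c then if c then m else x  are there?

Parse trees for if c then if c then m else x:
  [List if c then [List if c then [List m]] else [List x]]
  [List if c then [List if c then [List m] else [List x]]]

2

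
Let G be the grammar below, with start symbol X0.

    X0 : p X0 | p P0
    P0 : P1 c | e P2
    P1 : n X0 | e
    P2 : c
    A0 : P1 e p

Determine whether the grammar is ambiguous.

Witness: p e c

Derivation 1: X0 ⇒ p P0 ⇒ p P1 c ⇒ p e c
Derivation 2: X0 ⇒ p P0 ⇒ p e P2 ⇒ p e c

Two distinct leftmost derivations for the same string.

Ambiguous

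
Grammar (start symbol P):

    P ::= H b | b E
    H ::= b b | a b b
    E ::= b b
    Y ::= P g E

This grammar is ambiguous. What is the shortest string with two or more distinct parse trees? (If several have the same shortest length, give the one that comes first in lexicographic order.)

length 3: b b b has 2 parse trees

Two derivations of b b b:
  P ⇒ H b ⇒ b b b
  P ⇒ b E ⇒ b b b

b b b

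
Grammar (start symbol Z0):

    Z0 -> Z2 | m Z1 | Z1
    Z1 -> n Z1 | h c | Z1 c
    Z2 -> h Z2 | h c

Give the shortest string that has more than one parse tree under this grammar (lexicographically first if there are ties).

length 2: h c has 2 parse trees

Two derivations of h c:
  Z0 ⇒ Z2 ⇒ h c
  Z0 ⇒ Z1 ⇒ h c

h c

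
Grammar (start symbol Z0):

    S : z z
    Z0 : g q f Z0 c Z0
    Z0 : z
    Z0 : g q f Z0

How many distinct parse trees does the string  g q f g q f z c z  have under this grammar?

Parse trees for g q f g q f z c z:
  [Z0 g q f [Z0 g q f [Z0 z]] c [Z0 z]]
  [Z0 g q f [Z0 g q f [Z0 z] c [Z0 z]]]

2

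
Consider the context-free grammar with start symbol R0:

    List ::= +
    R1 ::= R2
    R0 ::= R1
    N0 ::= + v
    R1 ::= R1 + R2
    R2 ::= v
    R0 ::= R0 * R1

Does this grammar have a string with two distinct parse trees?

Unambiguous

Only R0, R1, R2 are reachable from R0; ignoring the rest: R0 → R0 * R1 | R1  ;  R1 → R1 + R2 | R2  — a left-associative chain with R2 at the bottom. Each string factors uniquely by precedence.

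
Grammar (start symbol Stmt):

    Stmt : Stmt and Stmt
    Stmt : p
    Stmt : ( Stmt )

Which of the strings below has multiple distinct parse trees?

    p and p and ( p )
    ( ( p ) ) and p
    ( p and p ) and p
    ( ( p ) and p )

p and p and ( p ): 2 trees
( ( p ) ) and p: 1 tree
( p and p ) and p: 1 tree
( ( p ) and p ): 1 tree

p and p and ( p )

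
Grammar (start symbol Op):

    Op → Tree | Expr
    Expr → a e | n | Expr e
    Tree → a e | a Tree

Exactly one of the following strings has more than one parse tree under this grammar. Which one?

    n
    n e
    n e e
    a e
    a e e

n: 1 tree
n e: 1 tree
n e e: 1 tree
a e: 2 trees
a e e: 1 tree

a e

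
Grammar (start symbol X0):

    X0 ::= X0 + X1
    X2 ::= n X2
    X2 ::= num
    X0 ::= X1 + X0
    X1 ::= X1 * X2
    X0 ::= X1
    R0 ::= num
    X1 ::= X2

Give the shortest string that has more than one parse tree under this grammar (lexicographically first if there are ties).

num + num

length 1: no string has ≥2 trees
length 2: no string has ≥2 trees
length 3: num + num has 2 parse trees

Two derivations of num + num:
  X0 ⇒ X0 + X1 ⇒ X1 + X1 ⇒ X2 + X1 ⇒ num + X1 ⇒ num + X2 ⇒ num + num
  X0 ⇒ X1 + X0 ⇒ X2 + X0 ⇒ num + X0 ⇒ num + X1 ⇒ num + X2 ⇒ num + num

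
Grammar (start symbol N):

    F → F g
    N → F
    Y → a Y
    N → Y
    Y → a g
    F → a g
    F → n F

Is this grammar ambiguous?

Ambiguous

Witness: a g

Derivation 1: N ⇒ F ⇒ a g
Derivation 2: N ⇒ Y ⇒ a g

Two distinct leftmost derivations for the same string.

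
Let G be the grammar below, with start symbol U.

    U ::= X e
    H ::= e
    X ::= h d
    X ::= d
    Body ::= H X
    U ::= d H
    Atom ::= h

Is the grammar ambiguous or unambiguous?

Ambiguous

Witness: d e

Derivation 1: U ⇒ X e ⇒ d e
Derivation 2: U ⇒ d H ⇒ d e

Two distinct leftmost derivations for the same string.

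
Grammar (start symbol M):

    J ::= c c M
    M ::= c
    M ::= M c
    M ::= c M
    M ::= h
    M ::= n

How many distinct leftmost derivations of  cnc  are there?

2

Parse trees for cnc:
  [M [M c [M n]] c]
  [M c [M [M n] c]]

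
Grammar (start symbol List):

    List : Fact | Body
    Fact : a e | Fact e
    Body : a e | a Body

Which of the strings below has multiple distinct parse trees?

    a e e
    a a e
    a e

a e

a e e: 1 tree
a a e: 1 tree
a e: 2 trees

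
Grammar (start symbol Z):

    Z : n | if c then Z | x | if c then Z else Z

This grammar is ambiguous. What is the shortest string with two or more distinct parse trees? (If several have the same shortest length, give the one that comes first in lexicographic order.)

if c then if c then n else n

length 1: no string has ≥2 trees
length 4: no string has ≥2 trees
length 6: no string has ≥2 trees
length 7: no string has ≥2 trees
length 9: if c then if c then n else n has 2 parse trees

Two derivations of if c then if c then n else n:
  Z ⇒ if c then Z ⇒ if c then if c then Z else Z ⇒ if c then if c then n else Z ⇒ if c then if c then n else n
  Z ⇒ if c then Z else Z ⇒ if c then if c then Z else Z ⇒ if c then if c then n else Z ⇒ if c then if c then n else n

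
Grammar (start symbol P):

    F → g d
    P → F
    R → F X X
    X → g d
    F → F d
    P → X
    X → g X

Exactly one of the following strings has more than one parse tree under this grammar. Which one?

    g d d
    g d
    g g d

g d d: 1 tree
g d: 2 trees
g g d: 1 tree

g d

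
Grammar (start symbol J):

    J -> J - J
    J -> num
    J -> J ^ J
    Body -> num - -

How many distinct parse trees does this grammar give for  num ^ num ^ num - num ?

Parse trees for num ^ num ^ num - num:
  [J [J [J num] ^ [J [J num] ^ [J num]]] - [J num]]
  [J [J [J [J num] ^ [J num]] ^ [J num]] - [J num]]
  [J [J num] ^ [J [J [J num] ^ [J num]] - [J num]]]
  [J [J num] ^ [J [J num] ^ [J [J num] - [J num]]]]
  [J [J [J num] ^ [J num]] ^ [J [J num] - [J num]]]

5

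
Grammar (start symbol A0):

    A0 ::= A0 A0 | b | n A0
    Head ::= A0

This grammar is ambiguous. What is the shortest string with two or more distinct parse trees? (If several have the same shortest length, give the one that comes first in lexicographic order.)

b b b

length 1: no string has ≥2 trees
length 2: no string has ≥2 trees
length 3: b b b has 2 parse trees

Two derivations of b b b:
  A0 ⇒ A0 A0 ⇒ A0 A0 A0 ⇒ b A0 A0 ⇒ b b A0 ⇒ b b b
  A0 ⇒ A0 A0 ⇒ b A0 ⇒ b A0 A0 ⇒ b b A0 ⇒ b b b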